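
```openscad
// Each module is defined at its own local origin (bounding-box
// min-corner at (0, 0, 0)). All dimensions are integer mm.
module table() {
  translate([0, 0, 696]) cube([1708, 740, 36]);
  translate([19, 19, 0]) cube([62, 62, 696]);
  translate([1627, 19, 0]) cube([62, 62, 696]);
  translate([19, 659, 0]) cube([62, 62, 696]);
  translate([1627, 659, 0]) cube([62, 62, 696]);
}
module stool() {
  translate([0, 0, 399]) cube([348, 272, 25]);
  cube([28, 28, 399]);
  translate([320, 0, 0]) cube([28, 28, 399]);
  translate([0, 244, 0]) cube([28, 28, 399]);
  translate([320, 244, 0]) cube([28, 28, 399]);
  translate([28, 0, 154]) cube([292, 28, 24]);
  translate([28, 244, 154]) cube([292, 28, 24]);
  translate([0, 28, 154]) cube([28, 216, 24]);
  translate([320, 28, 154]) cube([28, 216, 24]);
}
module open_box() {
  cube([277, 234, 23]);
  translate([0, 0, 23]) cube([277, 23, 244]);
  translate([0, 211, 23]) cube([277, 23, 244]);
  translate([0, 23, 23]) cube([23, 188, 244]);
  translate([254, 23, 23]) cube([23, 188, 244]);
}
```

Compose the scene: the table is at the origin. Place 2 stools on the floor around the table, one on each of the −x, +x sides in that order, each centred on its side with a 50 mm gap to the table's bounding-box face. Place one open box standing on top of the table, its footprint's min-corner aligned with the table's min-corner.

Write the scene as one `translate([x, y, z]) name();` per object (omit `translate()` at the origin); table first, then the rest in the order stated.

table();
translate([-398, 234, 0]) stool();
translate([1758, 234, 0]) stool();
translate([0, 0, 732]) open_box();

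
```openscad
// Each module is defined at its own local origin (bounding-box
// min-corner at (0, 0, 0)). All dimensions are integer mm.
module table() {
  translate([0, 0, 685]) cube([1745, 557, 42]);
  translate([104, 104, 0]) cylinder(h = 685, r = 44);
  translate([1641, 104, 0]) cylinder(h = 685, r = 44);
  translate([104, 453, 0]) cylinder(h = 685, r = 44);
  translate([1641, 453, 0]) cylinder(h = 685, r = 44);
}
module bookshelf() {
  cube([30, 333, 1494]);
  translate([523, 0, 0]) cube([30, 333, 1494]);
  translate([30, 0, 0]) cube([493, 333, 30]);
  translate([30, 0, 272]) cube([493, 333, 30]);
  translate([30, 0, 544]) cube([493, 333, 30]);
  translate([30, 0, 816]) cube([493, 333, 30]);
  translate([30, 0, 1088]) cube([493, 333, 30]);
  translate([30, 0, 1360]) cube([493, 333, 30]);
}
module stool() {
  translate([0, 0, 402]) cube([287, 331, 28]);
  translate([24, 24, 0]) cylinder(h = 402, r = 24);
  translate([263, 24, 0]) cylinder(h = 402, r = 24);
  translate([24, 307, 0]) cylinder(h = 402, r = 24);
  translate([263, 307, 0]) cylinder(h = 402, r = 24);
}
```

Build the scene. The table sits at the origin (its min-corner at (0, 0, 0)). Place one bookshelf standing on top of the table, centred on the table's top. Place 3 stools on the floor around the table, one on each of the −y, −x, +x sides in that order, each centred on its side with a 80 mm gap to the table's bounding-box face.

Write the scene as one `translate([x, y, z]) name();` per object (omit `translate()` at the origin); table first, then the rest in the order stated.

table();
translate([596, 112, 727]) bookshelf();
translate([729, -411, 0]) stool();
translate([-367, 113, 0]) stool();
translate([1825, 113, 0]) stool();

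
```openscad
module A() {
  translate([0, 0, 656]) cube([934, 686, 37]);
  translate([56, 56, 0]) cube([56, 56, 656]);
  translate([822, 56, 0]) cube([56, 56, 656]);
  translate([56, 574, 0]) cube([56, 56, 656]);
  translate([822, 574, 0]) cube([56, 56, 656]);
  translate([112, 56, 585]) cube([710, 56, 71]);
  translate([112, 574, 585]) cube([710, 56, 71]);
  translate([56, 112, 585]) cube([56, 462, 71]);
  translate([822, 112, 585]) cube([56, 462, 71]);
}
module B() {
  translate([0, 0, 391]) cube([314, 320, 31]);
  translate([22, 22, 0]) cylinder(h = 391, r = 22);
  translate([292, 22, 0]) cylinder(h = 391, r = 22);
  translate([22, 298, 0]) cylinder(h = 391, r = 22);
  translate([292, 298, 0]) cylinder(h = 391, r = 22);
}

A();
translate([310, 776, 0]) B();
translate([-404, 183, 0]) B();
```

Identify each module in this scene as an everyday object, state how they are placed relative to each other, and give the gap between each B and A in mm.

Each stool's nearest face is 90 mm from the table's bounding box.

A is a table. B is a stool. Two stools sit around the table at the +y, −x sides. The gap between each stool and the table is 90 mm.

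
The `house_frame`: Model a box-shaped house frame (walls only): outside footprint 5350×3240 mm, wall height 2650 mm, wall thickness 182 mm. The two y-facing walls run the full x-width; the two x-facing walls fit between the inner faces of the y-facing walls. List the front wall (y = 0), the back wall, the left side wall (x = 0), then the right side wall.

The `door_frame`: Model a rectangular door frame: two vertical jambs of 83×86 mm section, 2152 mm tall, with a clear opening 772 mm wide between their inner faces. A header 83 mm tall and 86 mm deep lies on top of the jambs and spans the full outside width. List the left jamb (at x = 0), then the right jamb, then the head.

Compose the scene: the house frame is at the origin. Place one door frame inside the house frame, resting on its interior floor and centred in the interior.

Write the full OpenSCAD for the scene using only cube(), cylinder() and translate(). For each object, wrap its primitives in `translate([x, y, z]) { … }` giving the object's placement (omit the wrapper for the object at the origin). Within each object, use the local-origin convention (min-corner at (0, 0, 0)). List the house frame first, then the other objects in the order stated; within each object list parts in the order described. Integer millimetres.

cube([5350, 182, 2650]);
translate([0, 3058, 0]) cube([5350, 182, 2650]);
translate([0, 182, 0]) cube([182, 2876, 2650]);
translate([5168, 182, 0]) cube([182, 2876, 2650]);
translate([2206, 1577, 0]) {
  cube([83, 86, 2152]);
  translate([855, 0, 0]) cube([83, 86, 2152]);
  translate([0, 0, 2152]) cube([938, 86, 83]);
}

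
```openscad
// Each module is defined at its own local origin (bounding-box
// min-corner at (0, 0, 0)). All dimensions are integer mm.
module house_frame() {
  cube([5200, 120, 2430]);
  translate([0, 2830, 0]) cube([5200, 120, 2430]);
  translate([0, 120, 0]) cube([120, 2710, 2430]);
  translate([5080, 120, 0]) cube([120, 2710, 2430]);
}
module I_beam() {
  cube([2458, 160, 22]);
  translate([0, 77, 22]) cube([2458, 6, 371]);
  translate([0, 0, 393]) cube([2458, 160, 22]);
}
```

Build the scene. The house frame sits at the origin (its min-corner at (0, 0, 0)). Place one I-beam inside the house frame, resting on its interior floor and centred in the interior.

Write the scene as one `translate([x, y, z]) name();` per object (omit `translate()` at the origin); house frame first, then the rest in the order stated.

house_frame();
translate([1371, 1395, 0]) I_beam();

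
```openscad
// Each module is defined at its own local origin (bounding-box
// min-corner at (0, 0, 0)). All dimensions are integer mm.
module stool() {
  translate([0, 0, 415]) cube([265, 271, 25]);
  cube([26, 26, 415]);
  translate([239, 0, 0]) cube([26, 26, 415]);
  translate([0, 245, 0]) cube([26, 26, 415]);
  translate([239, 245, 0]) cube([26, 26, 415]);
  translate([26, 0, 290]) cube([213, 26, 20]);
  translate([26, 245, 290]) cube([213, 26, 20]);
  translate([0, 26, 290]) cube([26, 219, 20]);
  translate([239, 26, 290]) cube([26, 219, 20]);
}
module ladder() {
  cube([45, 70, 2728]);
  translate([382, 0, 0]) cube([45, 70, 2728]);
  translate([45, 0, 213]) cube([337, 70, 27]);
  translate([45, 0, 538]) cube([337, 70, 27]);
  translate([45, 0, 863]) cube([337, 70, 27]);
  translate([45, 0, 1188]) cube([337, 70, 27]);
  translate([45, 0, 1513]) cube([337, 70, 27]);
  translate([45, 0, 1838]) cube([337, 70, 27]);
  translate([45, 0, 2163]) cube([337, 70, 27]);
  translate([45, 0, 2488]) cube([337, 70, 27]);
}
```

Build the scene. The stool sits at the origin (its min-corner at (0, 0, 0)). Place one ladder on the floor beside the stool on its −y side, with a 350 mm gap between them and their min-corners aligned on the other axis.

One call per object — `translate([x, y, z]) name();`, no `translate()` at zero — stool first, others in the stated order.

stool();
translate([0, -420, 0]) ladder();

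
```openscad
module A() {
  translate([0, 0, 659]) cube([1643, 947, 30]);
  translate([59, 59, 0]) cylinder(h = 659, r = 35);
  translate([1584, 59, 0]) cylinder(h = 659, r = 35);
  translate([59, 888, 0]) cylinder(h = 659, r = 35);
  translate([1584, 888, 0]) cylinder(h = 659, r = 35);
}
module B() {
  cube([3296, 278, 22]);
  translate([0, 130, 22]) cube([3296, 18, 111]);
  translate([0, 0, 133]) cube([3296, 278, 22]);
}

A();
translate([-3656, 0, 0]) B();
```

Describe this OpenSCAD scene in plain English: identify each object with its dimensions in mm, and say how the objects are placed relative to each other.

A is a table with a 1643×947 mm rectangular top, 30 mm thick, top surface at z = 689 mm, supported by four round legs of 70 mm diameter, each leg's bounding box inset 24 mm from the nearest pair of top edges, running from the floor.

B is an I-beam lying along x, 3296 mm long. Overall section height 155 mm. Two flanges 278 mm wide (y) and 22 mm thick, one on the floor and one at the top; a web 18 mm thick runs between them, centred on the flange width.

The I-beam is on the floor beside the table on its −x side.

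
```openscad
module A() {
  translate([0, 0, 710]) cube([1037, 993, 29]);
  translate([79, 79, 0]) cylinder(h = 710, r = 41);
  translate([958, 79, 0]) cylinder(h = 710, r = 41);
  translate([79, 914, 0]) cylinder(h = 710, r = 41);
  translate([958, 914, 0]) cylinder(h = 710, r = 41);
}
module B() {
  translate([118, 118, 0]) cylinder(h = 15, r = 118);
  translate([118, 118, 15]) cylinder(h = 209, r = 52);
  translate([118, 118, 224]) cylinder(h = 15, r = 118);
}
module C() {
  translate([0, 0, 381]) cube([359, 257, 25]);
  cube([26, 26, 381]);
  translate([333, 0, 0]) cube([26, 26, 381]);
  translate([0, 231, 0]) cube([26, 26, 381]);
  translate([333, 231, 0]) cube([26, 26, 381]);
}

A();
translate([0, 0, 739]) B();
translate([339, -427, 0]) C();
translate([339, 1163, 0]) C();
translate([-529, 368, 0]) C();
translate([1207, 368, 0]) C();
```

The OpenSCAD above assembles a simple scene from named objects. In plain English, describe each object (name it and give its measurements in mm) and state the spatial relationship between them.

A is a table with a 1037×993 mm rectangular top, 29 mm thick, top surface at z = 739 mm, supported by four round legs of 82 mm diameter, each leg's bounding box inset 38 mm from the nearest pair of top edges, running from the floor.

B is a spool: two coaxial disc flanges of radius 118 mm and thickness 15 mm, joined by a core cylinder of radius 52 mm and height 209 mm. The lower flange rests on z = 0 and the three cylinders share a vertical axis.

C is a four-legged stool. The seat is a 359×257×25 mm slab whose top surface is at z = 406 mm; four square legs, each 26×26 mm in cross-section, run from the floor (z = 0) to the underside of the seat, each flush with a corner of the seat.

The spool is on top of the table. Four stools sit around the table at the −y, +y, −x, +x sides.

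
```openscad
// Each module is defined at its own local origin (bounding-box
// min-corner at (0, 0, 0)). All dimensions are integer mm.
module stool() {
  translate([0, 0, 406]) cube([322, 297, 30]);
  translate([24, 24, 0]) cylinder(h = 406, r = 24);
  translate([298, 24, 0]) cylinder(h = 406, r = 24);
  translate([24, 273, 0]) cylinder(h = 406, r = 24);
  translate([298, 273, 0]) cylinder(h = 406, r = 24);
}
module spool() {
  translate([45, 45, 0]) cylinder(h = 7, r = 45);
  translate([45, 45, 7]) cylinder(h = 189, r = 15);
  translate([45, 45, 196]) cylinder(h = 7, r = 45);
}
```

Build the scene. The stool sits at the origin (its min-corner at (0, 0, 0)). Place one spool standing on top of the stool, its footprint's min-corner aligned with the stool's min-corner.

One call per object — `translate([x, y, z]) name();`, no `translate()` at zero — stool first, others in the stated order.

stool();
translate([0, 0, 436]) spool();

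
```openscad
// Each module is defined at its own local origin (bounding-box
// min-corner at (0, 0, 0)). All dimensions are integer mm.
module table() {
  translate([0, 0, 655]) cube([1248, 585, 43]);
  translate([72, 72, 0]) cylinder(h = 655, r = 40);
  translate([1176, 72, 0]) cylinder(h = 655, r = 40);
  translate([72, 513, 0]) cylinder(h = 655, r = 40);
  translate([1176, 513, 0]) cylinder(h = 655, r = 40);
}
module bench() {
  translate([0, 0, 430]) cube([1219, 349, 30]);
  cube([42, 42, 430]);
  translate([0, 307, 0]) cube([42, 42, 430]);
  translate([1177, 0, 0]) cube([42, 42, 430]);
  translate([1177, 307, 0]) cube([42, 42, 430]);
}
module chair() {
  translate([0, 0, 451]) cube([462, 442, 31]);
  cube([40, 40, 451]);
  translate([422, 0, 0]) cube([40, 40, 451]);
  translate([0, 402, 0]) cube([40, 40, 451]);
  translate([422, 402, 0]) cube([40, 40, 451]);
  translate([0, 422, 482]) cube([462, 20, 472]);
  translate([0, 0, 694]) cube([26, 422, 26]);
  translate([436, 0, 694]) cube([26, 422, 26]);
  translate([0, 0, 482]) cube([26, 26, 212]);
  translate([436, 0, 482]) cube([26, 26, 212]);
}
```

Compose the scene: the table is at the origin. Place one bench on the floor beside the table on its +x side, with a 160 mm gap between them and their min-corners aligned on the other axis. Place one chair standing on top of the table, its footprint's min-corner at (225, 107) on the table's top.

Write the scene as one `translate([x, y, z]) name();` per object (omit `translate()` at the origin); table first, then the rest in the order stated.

table();
translate([1408, 0, 0]) bench();
translate([225, 107, 698]) chair();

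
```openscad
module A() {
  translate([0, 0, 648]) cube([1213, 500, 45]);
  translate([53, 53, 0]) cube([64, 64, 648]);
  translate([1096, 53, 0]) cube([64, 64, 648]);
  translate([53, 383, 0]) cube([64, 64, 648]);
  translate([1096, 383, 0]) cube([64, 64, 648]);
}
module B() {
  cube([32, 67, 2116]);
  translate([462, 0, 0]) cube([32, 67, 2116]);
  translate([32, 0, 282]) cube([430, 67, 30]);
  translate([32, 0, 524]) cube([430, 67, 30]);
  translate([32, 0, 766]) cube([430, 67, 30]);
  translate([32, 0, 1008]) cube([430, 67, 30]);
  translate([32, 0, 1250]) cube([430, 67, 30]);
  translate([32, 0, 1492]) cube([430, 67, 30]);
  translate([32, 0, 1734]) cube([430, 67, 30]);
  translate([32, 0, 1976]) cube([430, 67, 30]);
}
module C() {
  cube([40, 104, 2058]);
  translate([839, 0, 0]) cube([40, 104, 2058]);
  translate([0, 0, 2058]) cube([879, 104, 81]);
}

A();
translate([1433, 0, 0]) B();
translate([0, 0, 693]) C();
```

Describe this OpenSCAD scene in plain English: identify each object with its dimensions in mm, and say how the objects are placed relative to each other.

A is a table with a 1213×500 mm rectangular top, 45 mm thick, top surface at z = 693 mm, supported by four 64×64 mm square legs, each inset 53 mm from the nearest pair of top edges, running from the floor.

B is a wooden ladder with two side rails of 32×67 mm section and 2116 mm height, set 494 mm apart overall. Between them run 8 rectangular rungs (67 mm deep, 30 mm thick), front faces flush with the rails' −y face. The bottom of the first rung is 282 mm above the floor and each subsequent rung is 242 mm higher than the one below.

C is a door frame. The clear opening is 799 mm wide and 2058 mm high. Two 40 mm wide jambs, 104 mm deep, stand either side of the opening from the floor to the top of the opening. A 81 mm thick head sits across the top of both jambs, spanning the full outside width of the frame.

The ladder is on the floor beside the table on its +x side. The door frame is on top of the table.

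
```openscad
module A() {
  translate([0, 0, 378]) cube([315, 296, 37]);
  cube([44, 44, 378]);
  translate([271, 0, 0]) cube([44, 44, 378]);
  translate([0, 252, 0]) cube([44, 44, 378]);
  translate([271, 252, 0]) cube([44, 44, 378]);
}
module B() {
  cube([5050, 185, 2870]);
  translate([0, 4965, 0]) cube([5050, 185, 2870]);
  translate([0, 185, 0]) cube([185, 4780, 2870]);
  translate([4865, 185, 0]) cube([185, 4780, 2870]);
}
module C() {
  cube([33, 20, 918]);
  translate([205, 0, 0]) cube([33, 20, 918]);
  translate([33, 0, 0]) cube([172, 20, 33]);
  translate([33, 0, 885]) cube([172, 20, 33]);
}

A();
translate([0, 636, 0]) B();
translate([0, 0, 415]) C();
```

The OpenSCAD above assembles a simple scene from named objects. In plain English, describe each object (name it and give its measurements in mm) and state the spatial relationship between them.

A is a simple wooden stool: a rectangular seat 315 mm (x) by 296 mm (y), 37 mm thick, top face at z = 415 mm, on four square legs, each 44×44 mm in cross-section. The legs rest on z = 0, each flush with a corner of the seat.

B is the wall frame of a small rectangular building: four walls, each 2870 mm tall and 185 mm thick, enclosing a footprint 5050 mm (x) by 5150 mm (y) outside-to-outside, with no floor or roof. The front and back walls (the −y and +y sides) span the full width; the two side walls fit between them.

C is a rectangular picture frame lying in the x–z plane (depth along y). The opening is 172 mm wide (x) by 852 mm tall (z), surrounded by a border 33 mm wide on all four sides. The frame is 20 mm deep and is made of two full-height vertical stiles with two horizontal rails fitted between them.

The house frame is on the floor beside the stool on its +y side. The picture frame is on top of the stool.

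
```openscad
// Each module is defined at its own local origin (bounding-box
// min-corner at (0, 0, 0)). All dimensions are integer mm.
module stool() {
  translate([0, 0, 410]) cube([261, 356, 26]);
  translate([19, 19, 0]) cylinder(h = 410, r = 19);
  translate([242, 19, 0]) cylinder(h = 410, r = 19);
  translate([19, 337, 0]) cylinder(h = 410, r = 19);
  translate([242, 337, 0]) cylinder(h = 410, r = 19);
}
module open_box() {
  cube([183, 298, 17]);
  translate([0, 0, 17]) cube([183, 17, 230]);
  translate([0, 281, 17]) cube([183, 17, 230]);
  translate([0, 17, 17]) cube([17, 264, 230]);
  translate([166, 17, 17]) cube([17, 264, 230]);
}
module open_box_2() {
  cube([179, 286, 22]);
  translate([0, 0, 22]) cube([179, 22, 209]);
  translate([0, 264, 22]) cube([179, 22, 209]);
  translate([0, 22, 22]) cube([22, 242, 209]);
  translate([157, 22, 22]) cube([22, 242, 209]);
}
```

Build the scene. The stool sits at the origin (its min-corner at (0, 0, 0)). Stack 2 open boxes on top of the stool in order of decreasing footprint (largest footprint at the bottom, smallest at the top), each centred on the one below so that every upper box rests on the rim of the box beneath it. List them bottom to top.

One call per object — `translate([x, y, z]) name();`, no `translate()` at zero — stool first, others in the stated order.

stool();
translate([39, 29, 436]) open_box();
translate([41, 35, 683]) open_box_2();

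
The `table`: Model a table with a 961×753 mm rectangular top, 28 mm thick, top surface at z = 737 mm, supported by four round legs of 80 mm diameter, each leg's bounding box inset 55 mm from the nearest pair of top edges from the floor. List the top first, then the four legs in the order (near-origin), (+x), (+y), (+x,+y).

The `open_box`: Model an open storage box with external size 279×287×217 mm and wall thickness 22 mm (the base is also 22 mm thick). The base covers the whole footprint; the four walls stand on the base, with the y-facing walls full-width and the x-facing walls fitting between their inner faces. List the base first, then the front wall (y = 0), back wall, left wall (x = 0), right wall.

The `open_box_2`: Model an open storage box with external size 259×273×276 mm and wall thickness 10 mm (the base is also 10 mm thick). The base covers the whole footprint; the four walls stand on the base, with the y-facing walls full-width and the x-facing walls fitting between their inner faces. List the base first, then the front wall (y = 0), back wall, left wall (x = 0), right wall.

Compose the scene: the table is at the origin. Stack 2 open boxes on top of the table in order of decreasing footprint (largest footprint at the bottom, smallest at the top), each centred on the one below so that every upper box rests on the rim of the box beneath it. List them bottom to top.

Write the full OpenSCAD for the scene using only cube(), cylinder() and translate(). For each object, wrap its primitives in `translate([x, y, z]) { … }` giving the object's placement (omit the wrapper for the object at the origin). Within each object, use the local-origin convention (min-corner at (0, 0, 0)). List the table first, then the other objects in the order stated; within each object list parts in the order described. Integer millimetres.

translate([0, 0, 709]) cube([961, 753, 28]);
translate([95, 95, 0]) cylinder(h = 709, r = 40);
translate([866, 95, 0]) cylinder(h = 709, r = 40);
translate([95, 658, 0]) cylinder(h = 709, r = 40);
translate([866, 658, 0]) cylinder(h = 709, r = 40);
translate([341, 233, 737]) {
  cube([279, 287, 22]);
  translate([0, 0, 22]) cube([279, 22, 195]);
  translate([0, 265, 22]) cube([279, 22, 195]);
  translate([0, 22, 22]) cube([22, 243, 195]);
  translate([257, 22, 22]) cube([22, 243, 195]);
}
translate([351, 240, 954]) {
  cube([259, 273, 10]);
  translate([0, 0, 10]) cube([259, 10, 266]);
  translate([0, 263, 10]) cube([259, 10, 266]);
  translate([0, 10, 10]) cube([10, 253, 266]);
  translate([249, 10, 10]) cube([10, 253, 266]);
}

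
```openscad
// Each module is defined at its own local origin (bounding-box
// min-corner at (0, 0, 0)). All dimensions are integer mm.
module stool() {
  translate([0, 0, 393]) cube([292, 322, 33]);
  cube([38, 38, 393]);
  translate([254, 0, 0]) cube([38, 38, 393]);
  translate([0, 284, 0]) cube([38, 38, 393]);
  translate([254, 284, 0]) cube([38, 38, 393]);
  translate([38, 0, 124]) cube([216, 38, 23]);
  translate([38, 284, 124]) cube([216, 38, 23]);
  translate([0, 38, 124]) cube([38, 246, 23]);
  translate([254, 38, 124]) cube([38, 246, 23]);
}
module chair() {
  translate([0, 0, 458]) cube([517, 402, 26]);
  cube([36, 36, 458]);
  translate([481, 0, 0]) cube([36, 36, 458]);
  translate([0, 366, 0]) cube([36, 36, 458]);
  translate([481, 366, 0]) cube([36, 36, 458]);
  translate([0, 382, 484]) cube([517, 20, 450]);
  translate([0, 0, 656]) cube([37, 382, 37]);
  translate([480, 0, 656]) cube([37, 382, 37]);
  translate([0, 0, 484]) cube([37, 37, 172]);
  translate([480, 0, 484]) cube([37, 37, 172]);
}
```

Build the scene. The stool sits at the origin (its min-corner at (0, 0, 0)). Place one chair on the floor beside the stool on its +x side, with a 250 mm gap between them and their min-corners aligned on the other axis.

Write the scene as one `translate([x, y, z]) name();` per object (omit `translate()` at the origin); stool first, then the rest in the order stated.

stool();
translate([542, 0, 0]) chair();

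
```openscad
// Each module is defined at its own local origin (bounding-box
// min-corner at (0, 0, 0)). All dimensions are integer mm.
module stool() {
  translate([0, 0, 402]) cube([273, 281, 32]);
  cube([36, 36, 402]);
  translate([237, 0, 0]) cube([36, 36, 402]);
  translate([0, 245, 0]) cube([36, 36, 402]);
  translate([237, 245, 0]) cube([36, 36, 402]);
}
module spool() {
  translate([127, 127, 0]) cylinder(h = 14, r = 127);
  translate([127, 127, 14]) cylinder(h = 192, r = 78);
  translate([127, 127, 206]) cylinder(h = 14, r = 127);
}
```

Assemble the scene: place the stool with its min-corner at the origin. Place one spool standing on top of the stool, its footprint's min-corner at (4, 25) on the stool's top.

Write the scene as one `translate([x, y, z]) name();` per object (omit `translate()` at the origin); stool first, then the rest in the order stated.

stool();
translate([4, 25, 434]) spool();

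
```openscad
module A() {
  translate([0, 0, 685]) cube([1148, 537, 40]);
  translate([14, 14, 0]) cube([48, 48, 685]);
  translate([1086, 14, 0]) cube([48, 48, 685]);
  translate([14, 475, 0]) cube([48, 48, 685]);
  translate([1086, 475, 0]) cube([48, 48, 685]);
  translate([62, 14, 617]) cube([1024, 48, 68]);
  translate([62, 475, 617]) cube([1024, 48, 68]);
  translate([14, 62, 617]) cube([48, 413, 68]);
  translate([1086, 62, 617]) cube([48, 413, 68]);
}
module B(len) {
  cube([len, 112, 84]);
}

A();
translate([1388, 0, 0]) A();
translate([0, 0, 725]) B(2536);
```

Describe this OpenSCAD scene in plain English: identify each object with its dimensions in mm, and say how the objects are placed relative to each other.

A is a table with a 1148×537 mm rectangular top, 40 mm thick, top surface at z = 725 mm, supported by four 48×48 mm square legs, each inset 14 mm from the nearest pair of top edges, running from the floor. Four apron rails, 48 mm thick and 68 mm tall, run between adjacent legs with their top edges flush with the underside of the top and their outer faces flush with the legs' outer faces.

B is a rectangular beam 2536 mm long (x), 112 mm deep (y), 84 mm thick (z).

The beam spans the tops of two tables placed 240 mm apart, resting at z = 725 mm.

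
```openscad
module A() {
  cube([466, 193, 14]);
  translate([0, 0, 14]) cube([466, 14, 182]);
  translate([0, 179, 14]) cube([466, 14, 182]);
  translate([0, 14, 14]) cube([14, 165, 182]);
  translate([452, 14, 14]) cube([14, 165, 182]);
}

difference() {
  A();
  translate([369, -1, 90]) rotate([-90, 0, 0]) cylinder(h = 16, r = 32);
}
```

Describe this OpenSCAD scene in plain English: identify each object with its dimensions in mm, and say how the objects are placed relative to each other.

A is an open storage box with external size 466×193×196 mm and wall thickness 14 mm (the base is also 14 mm thick). The base covers the whole footprint; the four walls stand on the base, with the y-facing walls full-width and the x-facing walls fitting between their inner faces.

The open box has a circular hole of radius 32 mm through its front wall, centred at (x = 369, z = 90).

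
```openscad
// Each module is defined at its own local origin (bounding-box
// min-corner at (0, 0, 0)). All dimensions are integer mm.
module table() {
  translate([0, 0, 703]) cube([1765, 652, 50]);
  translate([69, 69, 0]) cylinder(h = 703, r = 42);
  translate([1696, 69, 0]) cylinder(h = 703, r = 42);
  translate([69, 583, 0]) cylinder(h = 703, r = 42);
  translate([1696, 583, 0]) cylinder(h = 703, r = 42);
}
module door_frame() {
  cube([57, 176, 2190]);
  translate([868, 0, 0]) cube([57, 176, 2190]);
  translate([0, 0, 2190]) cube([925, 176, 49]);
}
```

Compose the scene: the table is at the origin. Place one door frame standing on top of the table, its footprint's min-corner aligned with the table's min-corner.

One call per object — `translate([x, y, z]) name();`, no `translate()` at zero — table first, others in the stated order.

table();
translate([0, 0, 753]) door_frame();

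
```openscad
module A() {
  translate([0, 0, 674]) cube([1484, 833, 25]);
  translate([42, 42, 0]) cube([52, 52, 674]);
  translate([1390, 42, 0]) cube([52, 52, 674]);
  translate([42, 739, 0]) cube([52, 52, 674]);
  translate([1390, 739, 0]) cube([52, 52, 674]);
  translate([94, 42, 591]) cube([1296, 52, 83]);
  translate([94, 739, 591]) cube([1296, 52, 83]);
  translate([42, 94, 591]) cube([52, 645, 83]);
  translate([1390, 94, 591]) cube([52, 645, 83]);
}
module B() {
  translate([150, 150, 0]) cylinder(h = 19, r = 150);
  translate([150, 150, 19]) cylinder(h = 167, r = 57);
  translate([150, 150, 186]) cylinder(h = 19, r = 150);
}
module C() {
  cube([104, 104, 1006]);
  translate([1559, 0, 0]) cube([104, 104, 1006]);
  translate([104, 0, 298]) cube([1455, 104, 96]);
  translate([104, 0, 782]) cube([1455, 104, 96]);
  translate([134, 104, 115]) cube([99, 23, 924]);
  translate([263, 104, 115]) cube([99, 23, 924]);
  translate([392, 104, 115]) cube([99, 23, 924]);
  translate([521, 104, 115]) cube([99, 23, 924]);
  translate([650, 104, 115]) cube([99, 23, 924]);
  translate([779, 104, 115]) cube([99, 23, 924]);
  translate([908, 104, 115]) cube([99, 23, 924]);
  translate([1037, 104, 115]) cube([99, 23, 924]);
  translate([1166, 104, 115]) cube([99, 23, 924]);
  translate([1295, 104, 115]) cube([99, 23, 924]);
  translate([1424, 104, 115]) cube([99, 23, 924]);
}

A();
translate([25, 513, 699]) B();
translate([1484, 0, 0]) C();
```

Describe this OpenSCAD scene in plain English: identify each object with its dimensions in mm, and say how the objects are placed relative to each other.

A is a table with a 1484×833 mm rectangular top, 25 mm thick, top surface at z = 699 mm, supported by four 52×52 mm square legs, each inset 42 mm from the nearest pair of top edges, running from the floor. Four apron rails, 52 mm thick and 83 mm tall, run between adjacent legs with their top edges flush with the underside of the top and their outer faces flush with the legs' outer faces.

B is a spool: two coaxial disc flanges of radius 150 mm and thickness 19 mm, joined by a core cylinder of radius 57 mm and height 167 mm. The lower flange rests on z = 0 and the three cylinders share a vertical axis.

C is a fence section. Two 104×104 mm posts, 1006 mm tall, stand on the floor with a clear span of 1455 mm between their inner faces. Two horizontal rails of 104×96 mm section span the gap between the posts with their undersides at z = 298 mm and z = 782 mm, flush with the posts' −y face. 11 pickets, each 99 mm wide, 23 mm thick and 924 mm tall, are fixed to the +y face of the rails with their bottoms at z = 115 mm, evenly spaced across the span with equal gaps (rounded down to the nearest mm) at the −x end and between each pair — any rounding remainder accumulates at the +x end.

The spool is on top of the table. The fence section is against the table's +x side, with their −y faces flush.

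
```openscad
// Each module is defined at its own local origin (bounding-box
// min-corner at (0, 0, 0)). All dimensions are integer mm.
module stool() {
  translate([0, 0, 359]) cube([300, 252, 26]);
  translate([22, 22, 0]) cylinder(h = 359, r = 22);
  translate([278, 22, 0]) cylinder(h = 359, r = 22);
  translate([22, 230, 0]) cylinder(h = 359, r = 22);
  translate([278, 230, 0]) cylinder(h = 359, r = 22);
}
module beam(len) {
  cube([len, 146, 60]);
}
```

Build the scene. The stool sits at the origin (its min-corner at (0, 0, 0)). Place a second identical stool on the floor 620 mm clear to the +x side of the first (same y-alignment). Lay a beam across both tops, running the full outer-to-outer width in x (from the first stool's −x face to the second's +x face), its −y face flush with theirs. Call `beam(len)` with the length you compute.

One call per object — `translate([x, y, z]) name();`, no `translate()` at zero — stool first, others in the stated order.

stool();
translate([920, 0, 0]) stool();
translate([0, 0, 385]) beam(1220);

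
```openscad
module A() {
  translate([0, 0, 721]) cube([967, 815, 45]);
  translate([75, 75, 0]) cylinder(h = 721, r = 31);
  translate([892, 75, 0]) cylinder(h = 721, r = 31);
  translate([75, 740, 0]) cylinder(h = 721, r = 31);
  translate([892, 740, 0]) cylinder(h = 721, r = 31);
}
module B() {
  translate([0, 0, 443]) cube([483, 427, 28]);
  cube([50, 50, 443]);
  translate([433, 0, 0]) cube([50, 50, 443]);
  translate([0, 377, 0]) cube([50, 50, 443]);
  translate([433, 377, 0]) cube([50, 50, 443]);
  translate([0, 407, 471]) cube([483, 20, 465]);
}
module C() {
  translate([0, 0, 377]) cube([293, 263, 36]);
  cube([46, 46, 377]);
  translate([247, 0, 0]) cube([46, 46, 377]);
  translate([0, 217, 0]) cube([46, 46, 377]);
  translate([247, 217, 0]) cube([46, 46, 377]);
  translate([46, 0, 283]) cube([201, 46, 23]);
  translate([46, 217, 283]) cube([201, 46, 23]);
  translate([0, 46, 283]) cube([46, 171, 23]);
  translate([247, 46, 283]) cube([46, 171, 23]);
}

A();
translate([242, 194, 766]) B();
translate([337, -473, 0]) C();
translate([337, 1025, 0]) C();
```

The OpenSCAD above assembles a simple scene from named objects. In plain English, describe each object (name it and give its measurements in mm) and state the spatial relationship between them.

A is a rectangular dining table. The top is 967×815×45 mm with its upper surface at z = 766 mm. It stands on four round legs of 62 mm diameter, each leg's bounding box inset 44 mm from the nearest pair of top edges, running from the floor to the underside of the top.

B is a chair. The seat is a 483×427×28 mm slab with its top at z = 471 mm, on four 50×50 mm corner legs (flush with the seat edges, standing on z = 0). A flat backrest 20 mm thick, 465 mm tall, spans the full seat width and rises from the seat top along its +y edge, rear face flush with the rear of the seat.

C is a four-legged stool. The seat is a 293×263×36 mm slab whose top surface is at z = 413 mm; four square legs, each 46×46 mm in cross-section, run from the floor (z = 0) to the underside of the seat, each flush with a corner of the seat. Four stretchers, 46 mm wide and 23 mm tall, connect adjacent legs with their undersides at z = 283 mm, each running between the inner faces of the legs it joins and aligned with the legs' outer faces on the other axis.

The chair is on top of the table, centred. Two stools sit around the table at the −y, +y sides.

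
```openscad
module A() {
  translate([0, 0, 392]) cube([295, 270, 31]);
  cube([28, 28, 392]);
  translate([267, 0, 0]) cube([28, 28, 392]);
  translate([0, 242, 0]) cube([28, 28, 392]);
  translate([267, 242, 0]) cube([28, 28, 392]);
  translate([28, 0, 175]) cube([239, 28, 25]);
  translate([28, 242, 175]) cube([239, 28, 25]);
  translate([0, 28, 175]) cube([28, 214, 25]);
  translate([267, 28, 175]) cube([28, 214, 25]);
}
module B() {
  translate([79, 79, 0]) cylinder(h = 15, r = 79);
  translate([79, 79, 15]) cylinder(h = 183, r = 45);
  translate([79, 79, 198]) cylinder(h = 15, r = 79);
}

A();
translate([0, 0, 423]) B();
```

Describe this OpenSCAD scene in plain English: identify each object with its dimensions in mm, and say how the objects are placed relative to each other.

A is a four-legged stool. The seat is a 295×270×31 mm slab whose top surface is at z = 423 mm; four square legs, each 28×28 mm in cross-section, run from the floor (z = 0) to the underside of the seat, each flush with a corner of the seat. Four stretchers, 28 mm wide and 25 mm tall, connect adjacent legs with their undersides at z = 175 mm, each running between the inner faces of the legs it joins and aligned with the legs' outer faces on the other axis.

B is a spool: two coaxial disc flanges of radius 79 mm and thickness 15 mm, joined by a core cylinder of radius 45 mm and height 183 mm. The lower flange rests on z = 0 and the three cylinders share a vertical axis.

The spool is on top of the stool.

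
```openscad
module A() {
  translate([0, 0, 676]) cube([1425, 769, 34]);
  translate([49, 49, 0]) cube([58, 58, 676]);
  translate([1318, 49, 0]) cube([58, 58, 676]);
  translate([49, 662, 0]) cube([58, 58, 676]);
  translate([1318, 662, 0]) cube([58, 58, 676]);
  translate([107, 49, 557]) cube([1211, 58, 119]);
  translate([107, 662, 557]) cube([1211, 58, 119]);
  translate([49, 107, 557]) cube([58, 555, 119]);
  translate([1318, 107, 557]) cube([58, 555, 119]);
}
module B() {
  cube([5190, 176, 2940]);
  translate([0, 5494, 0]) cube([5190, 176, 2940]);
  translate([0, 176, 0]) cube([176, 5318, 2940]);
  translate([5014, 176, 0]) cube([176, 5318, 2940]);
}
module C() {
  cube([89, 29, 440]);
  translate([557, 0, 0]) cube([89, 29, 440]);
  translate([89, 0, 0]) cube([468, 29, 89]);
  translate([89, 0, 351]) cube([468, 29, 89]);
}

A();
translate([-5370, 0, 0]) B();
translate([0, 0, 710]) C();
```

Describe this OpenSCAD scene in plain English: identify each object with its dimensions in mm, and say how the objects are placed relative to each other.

A is a rectangular dining table. The top is 1425×769×34 mm with its upper surface at z = 710 mm. It stands on four 58×58 mm square legs, each inset 49 mm from the nearest pair of top edges, running from the floor to the underside of the top. Four apron rails, 58 mm thick and 119 mm tall, run between adjacent legs with their top edges flush with the underside of the top and their outer faces flush with the legs' outer faces.

B is a box-shaped house frame (walls only): outside footprint 5190×5670 mm, wall height 2940 mm, wall thickness 176 mm. The two y-facing walls run the full x-width; the two x-facing walls fit between the inner faces of the y-facing walls.

C is a picture frame with a 468×262 mm rectangular opening (x by z) and a uniform 89 mm border on every side. Frame depth is 29 mm along y. It is built from two vertical stiles running the full outside height and two horizontal rails spanning the gap between the stiles.

The house frame is on the floor beside the table on its −x side. The picture frame is on top of the table.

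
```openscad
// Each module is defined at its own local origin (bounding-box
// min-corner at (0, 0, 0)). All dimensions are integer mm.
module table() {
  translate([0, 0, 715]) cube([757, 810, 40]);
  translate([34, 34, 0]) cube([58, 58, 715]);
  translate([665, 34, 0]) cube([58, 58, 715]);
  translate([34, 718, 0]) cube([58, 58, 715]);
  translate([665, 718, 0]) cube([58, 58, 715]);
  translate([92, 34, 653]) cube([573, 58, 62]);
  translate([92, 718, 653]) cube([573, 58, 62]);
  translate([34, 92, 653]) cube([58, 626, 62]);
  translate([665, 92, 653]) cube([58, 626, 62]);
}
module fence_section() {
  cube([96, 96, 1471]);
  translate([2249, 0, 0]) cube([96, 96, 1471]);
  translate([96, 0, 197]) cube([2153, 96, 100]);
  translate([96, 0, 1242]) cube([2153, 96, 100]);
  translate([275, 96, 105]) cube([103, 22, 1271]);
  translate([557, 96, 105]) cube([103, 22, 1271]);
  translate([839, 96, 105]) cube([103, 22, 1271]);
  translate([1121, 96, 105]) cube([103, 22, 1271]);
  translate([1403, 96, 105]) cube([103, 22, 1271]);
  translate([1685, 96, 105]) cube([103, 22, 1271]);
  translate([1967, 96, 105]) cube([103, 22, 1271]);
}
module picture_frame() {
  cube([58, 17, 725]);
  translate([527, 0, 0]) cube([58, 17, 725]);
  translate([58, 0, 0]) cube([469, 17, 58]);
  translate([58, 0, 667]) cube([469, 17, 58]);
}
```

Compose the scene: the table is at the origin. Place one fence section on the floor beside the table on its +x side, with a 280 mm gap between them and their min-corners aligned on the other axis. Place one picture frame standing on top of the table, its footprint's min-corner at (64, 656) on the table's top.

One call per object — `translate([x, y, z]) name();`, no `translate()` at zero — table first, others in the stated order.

table();
translate([1037, 0, 0]) fence_section();
translate([64, 656, 755]) picture_frame();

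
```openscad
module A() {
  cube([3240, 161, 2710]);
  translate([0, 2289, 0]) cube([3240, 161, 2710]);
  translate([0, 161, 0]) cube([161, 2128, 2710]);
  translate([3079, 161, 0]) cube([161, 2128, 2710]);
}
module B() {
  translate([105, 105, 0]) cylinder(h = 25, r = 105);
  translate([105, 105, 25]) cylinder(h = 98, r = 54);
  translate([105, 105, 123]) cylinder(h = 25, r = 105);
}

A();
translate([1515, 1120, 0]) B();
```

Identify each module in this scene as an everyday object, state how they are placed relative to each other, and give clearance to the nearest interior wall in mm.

A is a house frame. B is a spool. The spool sits inside the house frame, centred. The clearance to the nearest interior wall is 959 mm.

Clearances: x = 1354, y = 959; minimum 959 mm.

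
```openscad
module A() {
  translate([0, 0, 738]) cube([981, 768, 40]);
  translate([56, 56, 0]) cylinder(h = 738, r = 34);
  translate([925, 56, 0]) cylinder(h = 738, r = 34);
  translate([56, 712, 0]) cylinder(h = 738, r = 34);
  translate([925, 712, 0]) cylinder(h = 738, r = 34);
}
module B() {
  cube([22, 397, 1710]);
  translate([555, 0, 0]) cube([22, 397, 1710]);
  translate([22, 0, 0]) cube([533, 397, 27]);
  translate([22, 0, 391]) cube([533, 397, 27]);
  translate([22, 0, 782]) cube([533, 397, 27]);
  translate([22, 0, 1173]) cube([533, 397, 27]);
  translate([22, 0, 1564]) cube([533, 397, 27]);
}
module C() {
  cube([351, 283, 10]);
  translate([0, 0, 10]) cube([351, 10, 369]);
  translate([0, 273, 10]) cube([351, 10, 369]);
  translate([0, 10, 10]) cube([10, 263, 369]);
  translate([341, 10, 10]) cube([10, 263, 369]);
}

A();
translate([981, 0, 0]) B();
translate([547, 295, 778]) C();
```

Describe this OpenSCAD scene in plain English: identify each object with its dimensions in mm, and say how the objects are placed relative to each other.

A is a rectangular dining table. The top is 981×768×40 mm with its upper surface at z = 778 mm. It stands on four round legs of 68 mm diameter, each leg's bounding box inset 22 mm from the nearest pair of top edges, running from the floor to the underside of the top.

B is an open bookshelf. Two side panels, each 22 mm thick, 397 mm deep and 1710 mm tall, stand 577 mm apart (outside-to-outside). Between them sit 5 shelves, each 27 mm thick and 397 mm deep, spanning the full gap between the sides. The bottom shelf rests on the floor (its underside at z = 0) and the clear gap between one shelf's top and the next shelf's underside is 364 mm.

C is an open storage box with external size 351×283×379 mm and wall thickness 10 mm (the base is also 10 mm thick). The base covers the whole footprint; the four walls stand on the base, with the y-facing walls full-width and the x-facing walls fitting between their inner faces.

The bookshelf is against the table's +x side, with their −y faces flush. The open box is on top of the table.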